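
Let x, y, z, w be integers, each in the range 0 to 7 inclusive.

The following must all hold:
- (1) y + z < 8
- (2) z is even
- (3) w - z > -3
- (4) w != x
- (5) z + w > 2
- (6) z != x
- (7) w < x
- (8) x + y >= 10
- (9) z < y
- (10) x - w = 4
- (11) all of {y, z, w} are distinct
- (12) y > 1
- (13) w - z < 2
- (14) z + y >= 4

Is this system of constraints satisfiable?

Satisfiable

The assignment x = 5, y = 5, z = 2, w = 1 works:
  constraint 1 holds since y + z = 7.
  constraint 3 holds since w - z = -1.
  constraint 5 holds since z + w = 3.
The rest check out directly.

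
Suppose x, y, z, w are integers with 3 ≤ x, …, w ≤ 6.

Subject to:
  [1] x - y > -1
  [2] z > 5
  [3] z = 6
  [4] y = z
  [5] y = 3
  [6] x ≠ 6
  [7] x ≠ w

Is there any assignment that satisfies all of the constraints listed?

Constraint 5 fixes y = 3 and constraint 3 fixes z = 6, but constraint 4 requires y = z. Since 3 ≠ 6, contradiction.

Unsatisfiable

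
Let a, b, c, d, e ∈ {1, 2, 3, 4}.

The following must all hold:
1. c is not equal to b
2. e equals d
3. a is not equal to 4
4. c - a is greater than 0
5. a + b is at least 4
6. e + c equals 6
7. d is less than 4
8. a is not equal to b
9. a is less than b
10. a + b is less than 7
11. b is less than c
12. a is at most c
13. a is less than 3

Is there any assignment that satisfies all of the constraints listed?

Satisfiable

Take a = 2, b = 3, c = 4, d = 2, e = 2. Then constraint 4: c - a = 2; constraint 5: a + b = 5; constraint 6: e + c = 6, and every other listed constraint is also met.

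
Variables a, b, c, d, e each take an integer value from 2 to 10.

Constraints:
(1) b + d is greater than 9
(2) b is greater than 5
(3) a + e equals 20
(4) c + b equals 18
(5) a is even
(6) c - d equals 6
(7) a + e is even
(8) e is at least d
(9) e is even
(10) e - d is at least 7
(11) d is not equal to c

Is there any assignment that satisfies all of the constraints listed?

The assignment a = 10, b = 9, c = 9, d = 3, e = 10 works:
  constraint 1 holds since b + d = 12.
  constraint 3 holds since a + e = 20.
  constraint 4 holds since c + b = 18.
The rest check out directly.

Satisfiable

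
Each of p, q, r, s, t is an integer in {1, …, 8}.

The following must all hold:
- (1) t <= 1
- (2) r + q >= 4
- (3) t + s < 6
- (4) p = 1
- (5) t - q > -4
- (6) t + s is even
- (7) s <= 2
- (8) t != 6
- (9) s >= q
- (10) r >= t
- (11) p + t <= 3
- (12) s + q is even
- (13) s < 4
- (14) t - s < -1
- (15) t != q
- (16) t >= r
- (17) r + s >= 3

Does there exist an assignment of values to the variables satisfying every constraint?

Unsatisfiable

From constraints 1 and 16: r ≤ t ≤ 1. From constraints 7 and 9: q ≤ s ≤ 2. Hence r + q ≤ 3. But constraint 2 requires r + q ≥ 4, and 4 > 3. Contradiction.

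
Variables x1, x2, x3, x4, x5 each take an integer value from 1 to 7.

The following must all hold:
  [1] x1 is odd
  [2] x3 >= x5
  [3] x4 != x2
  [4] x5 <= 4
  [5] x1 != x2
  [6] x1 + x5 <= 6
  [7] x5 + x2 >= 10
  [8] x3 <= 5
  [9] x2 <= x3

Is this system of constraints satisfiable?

Unsatisfiable

From constraint 4: x5 ≤ 4. From constraints 8 and 9: x2 ≤ x3 ≤ 5. Hence x5 + x2 ≤ 9. But constraint 7 requires x5 + x2 ≥ 10, and 10 > 9. Contradiction.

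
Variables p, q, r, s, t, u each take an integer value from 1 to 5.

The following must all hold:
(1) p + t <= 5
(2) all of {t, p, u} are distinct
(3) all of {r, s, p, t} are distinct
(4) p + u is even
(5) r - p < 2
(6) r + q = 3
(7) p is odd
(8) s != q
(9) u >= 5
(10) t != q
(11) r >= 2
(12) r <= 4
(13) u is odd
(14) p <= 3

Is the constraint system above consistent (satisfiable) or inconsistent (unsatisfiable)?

Satisfiable

The assignment p = 1, q = 1, r = 2, s = 5, t = 4, u = 5 works:
  constraint 1 holds since p + t = 5.
  constraint 5 holds since r - p = 1.
The rest check out directly.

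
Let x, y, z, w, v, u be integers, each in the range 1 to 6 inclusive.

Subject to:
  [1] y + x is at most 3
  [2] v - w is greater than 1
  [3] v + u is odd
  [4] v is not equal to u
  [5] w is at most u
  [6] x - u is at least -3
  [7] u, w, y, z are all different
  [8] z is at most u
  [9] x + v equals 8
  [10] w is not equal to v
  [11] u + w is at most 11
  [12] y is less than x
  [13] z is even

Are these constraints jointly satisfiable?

Satisfiable

The assignment x = 2, y = 1, z = 2, w = 3, v = 6, u = 5 works:
  constraint 1 holds since y + x = 3.
  constraint 2 holds since v - w = 3.
  constraint 6 holds since x - u = -3.
The rest check out directly.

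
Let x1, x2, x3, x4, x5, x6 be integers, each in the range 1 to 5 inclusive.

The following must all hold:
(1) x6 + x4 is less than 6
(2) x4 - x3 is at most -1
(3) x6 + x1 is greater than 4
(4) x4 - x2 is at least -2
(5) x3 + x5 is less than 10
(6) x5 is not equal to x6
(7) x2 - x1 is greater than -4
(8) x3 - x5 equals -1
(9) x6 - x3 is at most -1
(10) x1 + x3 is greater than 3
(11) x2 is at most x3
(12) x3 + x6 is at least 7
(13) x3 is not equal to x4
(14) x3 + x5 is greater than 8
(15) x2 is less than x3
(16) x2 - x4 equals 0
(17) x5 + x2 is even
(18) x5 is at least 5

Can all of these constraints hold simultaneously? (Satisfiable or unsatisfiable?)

Satisfiable

Setting (x1, x2, x3, x4, x5, x6) = (2, 1, 4, 1, 5, 3) satisfies everything: constraint 1: x6 + x4 = 4; constraint 2: x4 - x3 = -3, and the others follow.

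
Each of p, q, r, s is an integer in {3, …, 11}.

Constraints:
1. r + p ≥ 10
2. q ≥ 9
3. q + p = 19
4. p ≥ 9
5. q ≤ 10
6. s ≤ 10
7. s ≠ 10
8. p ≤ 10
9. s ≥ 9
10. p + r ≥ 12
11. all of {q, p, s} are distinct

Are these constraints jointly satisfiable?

Unsatisfiable

Constraints 2, 4, 5, 6, 8, and 9 confine each of q, p, s to the 2 values {9, 10}.
Constraint 11 requires all 3 of them to be distinct, but only 2 values are available — impossible by the pigeonhole principle.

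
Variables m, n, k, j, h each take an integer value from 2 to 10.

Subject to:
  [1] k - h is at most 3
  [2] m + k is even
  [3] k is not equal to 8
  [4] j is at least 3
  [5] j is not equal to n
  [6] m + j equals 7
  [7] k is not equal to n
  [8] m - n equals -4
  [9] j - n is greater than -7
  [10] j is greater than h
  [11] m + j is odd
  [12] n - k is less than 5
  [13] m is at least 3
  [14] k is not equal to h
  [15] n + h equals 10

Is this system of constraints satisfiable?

Satisfiable

The assignment m = 4, n = 8, k = 4, j = 3, h = 2 works:
  constraint 1 holds since k - h = 2.
  constraint 6 holds since m + j = 7.
  constraint 8 holds since m - n = -4.
The rest check out directly.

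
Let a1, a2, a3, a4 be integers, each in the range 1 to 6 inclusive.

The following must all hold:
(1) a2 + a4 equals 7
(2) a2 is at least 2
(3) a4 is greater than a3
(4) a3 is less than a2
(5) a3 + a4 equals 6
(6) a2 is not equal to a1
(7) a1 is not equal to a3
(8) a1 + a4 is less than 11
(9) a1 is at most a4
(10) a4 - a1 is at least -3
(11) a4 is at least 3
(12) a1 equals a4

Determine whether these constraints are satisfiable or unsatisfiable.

Try a1 = 4, a2 = 3, a3 = 2, a4 = 4.
Check constraint 1: a2 + a4 = 7; constraint 5: a3 + a4 = 6. The remaining constraints are straightforward to verify.

Satisfiable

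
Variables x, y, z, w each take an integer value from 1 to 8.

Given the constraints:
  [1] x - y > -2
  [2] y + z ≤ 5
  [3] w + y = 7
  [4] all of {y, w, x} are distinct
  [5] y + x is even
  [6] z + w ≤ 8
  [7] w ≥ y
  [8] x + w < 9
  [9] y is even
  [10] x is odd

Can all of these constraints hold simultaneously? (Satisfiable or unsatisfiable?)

Unsatisfiable

Constraint 9 makes y even and constraint 10 makes x odd, so y + x must be odd. Constraint 5 says y + x is even — contradiction.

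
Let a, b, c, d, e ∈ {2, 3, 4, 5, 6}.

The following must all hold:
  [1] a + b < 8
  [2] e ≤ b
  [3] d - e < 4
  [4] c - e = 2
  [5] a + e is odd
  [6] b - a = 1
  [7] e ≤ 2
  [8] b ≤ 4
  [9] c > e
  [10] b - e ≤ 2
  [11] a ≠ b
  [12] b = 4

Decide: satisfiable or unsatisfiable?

Satisfiable

Setting (a, b, c, d, e) = (3, 4, 4, 5, 2) satisfies everything: constraint 1: a + b = 7; constraint 3: d - e = 3; constraint 4: c - e = 2, and the others follow.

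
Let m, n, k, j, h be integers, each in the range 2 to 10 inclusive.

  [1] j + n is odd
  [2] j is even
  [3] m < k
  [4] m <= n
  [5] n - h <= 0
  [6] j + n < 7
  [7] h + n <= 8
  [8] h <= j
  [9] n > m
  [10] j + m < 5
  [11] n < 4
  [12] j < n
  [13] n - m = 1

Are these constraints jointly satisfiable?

Unsatisfiable

Constraints 5, 8, and 12 give n ≤ h, h ≤ j, j < n. Chaining: n ≤ h ≤ j < n, which forces n < n — impossible.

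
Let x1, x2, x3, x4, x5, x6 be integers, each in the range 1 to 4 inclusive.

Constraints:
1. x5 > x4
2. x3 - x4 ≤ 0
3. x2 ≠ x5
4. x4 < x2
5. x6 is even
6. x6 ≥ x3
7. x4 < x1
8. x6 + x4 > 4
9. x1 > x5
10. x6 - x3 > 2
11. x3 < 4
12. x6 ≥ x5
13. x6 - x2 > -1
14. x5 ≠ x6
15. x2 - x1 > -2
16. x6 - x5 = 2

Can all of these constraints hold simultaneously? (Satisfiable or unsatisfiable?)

Satisfiable

The assignment x1 = 4, x2 = 4, x3 = 1, x4 = 1, x5 = 2, x6 = 4 works:
  constraint 2 holds since x3 - x4 = 0.
  constraint 8 holds since x6 + x4 = 5.
The rest check out directly.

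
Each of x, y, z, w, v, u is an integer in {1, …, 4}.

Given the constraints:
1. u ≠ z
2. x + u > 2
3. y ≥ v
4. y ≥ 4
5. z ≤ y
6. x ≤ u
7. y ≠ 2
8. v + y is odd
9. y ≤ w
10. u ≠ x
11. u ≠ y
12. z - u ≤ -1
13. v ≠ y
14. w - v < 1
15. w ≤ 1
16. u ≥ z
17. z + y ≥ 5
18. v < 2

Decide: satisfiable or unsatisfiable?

Unsatisfiable

From constraints 4 and 9: w ≥ y and y ≥ 4, so w ≥ 4. From constraint 15: w ≤ 1. But 1 < 4, so no value of w works.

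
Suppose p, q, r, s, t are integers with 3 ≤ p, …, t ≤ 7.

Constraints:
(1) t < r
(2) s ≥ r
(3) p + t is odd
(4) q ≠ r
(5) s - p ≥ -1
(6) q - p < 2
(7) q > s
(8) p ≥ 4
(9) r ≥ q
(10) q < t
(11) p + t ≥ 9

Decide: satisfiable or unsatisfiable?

Constraints 1, 2, 7, and 10 give r ≤ s, s < q, q < t, t < r. Chaining: r ≤ s < q < t < r, which forces r < r — impossible.

Unsatisfiable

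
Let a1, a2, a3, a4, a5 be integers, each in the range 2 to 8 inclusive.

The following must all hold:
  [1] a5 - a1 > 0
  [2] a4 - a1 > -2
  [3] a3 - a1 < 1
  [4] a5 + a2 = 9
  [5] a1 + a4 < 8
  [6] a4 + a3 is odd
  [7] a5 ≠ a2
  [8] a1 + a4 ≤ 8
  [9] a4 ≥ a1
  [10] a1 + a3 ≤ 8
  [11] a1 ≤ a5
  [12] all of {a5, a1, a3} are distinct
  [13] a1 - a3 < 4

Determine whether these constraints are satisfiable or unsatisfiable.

One satisfying assignment is a1 = 3, a2 = 3, a3 = 2, a4 = 3, a5 = 6.
For the less obvious constraints — constraint 1: a5 - a1 = 3; constraint 2: a4 - a1 = 0 — and the others hold by inspection.

Satisfiable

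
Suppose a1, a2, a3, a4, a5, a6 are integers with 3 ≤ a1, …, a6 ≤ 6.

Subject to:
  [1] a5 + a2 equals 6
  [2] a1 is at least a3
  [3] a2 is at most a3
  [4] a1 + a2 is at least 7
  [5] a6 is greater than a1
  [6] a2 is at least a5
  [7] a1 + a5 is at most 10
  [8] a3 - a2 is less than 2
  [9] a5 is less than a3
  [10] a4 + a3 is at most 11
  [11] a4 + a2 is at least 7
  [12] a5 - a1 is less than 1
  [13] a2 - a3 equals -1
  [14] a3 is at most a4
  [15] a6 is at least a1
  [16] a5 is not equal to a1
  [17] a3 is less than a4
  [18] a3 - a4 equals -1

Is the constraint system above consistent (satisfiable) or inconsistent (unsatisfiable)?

Setting (a1, a2, a3, a4, a5, a6) = (4, 3, 4, 5, 3, 6) satisfies everything: constraint 1: a5 + a2 = 6; constraint 4: a1 + a2 = 7; constraint 7: a1 + a5 = 7, and the others follow.

Satisfiable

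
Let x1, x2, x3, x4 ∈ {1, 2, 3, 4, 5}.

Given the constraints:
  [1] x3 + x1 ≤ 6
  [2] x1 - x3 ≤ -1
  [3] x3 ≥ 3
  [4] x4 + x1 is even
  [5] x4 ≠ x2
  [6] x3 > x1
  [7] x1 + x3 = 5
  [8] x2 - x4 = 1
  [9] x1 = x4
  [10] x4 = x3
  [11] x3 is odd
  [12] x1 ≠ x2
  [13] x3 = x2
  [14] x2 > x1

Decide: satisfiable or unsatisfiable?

Unsatisfiable

From constraints 9, 10, and 13, x1 = x4 = x3 = x2, so x1 = x2. But constraint 12 says x1 ≠ x2. Contradiction.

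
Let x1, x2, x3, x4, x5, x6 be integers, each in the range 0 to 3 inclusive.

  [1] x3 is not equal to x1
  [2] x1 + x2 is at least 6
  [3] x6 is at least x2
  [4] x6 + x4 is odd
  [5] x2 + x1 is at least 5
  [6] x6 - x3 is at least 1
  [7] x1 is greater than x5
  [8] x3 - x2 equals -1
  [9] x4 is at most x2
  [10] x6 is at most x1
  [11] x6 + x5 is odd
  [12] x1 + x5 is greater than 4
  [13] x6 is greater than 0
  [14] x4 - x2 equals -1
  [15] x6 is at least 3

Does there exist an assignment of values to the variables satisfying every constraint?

The assignment x1 = 3, x2 = 3, x3 = 2, x4 = 2, x5 = 2, x6 = 3 works:
  constraint 2 holds since x1 + x2 = 6.
  constraint 5 holds since x2 + x1 = 6.
  constraint 6 holds since x6 - x3 = 1.
The rest check out directly.

Satisfiable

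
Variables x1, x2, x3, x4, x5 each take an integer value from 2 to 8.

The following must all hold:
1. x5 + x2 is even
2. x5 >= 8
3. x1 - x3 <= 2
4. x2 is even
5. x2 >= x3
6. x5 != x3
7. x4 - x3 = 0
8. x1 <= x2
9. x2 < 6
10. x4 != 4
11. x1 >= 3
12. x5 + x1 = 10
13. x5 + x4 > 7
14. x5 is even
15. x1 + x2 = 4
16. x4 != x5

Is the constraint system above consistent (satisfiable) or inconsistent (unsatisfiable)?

Unsatisfiable

From constraint 2: x5 ≥ 8. From constraint 11: x1 ≥ 3. Hence x5 + x1 ≥ 11. But constraint 12 requires x5 + x1 = 10, and 10 < 11. Contradiction.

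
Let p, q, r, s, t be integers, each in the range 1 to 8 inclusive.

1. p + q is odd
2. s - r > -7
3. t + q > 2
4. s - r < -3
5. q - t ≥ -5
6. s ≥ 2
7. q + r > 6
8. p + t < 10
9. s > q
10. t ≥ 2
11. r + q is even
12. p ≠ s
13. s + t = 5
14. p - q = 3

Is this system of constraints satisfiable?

Try p = 4, q = 1, r = 7, s = 2, t = 3.
Check constraint 2: s - r = -5; constraint 3: t + q = 4; constraint 4: s - r = -5. The remaining constraints are straightforward to verify.

Satisfiable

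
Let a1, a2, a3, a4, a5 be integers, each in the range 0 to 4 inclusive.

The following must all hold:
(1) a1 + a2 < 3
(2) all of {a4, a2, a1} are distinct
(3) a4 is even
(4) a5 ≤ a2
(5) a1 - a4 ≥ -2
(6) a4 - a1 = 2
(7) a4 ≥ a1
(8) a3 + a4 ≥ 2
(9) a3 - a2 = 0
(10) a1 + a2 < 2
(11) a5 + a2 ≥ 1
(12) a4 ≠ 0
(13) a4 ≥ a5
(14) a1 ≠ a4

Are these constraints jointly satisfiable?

Satisfiable

The assignment a1 = 0, a2 = 1, a3 = 1, a4 = 2, a5 = 0 works:
  constraint 1 holds since a1 + a2 = 1.
  constraint 5 holds since a1 - a4 = -2.
The rest check out directly.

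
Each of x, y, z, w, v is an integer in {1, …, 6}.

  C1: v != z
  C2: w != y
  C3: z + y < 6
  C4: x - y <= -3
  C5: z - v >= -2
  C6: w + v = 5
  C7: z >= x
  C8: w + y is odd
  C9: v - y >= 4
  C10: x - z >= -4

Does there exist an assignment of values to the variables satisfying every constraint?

Constraints 4, 5, 9, and 10 give z − v ≥ -2, v − y ≥ 4, y − x ≥ 3, x − z ≥ -4.
Adding all 4 inequalities: the left sides telescope to 0, and the right sides sum to (-2) + 4 + 3 + (-4) = 1. So 0 ≥ 1, which is false.

Unsatisfiable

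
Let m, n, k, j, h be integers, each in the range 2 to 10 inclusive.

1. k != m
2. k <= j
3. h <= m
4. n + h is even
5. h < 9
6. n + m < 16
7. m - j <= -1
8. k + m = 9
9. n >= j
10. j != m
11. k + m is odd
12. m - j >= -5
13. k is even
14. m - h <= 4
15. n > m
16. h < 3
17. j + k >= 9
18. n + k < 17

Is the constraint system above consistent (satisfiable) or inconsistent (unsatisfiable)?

Try m = 5, n = 10, k = 4, j = 8, h = 2.
Check constraint 6: n + m = 15; constraint 7: m - j = -3; constraint 8: k + m = 9. The remaining constraints are straightforward to verify.

Satisfiable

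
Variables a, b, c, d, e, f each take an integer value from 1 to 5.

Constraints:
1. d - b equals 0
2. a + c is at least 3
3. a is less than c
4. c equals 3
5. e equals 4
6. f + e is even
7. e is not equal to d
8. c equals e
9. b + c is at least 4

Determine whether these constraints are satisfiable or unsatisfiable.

Unsatisfiable

Constraint 4 fixes c = 3 and constraint 5 fixes e = 4, but constraint 8 requires c = e. Since 3 ≠ 4, contradiction.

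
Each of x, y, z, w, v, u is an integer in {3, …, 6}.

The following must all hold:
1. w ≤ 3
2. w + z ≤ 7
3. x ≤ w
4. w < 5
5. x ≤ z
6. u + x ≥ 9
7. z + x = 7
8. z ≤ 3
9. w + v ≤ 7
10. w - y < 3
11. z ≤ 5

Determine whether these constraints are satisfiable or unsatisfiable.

Unsatisfiable

From constraint 8: z ≤ 3. From constraints 1 and 3: x ≤ w ≤ 3. Hence z + x ≤ 6. But constraint 7 requires z + x = 7, and 7 > 6. Contradiction.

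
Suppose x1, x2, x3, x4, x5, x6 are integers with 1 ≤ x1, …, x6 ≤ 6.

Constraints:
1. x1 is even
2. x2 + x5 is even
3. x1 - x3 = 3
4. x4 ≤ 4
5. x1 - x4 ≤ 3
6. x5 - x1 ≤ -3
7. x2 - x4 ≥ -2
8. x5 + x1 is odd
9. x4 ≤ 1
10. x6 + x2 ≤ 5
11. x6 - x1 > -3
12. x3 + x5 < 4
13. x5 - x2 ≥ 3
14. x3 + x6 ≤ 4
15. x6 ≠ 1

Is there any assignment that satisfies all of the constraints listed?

Unsatisfiable

Constraints 5, 6, 7, and 13 give x4 − x1 ≥ -3, x1 − x5 ≥ 3, x5 − x2 ≥ 3, x2 − x4 ≥ -2.
Adding all 4 inequalities: the left sides telescope to 0, and the right sides sum to (-3) + 3 + 3 + (-2) = 1. So 0 ≥ 1, which is false.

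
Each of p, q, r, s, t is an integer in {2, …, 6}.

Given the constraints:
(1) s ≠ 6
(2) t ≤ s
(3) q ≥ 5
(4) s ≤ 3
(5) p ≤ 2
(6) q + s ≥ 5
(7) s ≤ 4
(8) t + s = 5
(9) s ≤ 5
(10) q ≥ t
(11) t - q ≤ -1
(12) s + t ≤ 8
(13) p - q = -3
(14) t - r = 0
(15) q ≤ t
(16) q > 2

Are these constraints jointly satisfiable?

From constraints 3 and 15: t ≥ q and q ≥ 5, so t ≥ 5. From constraints 2 and 7: t ≤ s and s ≤ 4, so t ≤ 4. But 4 < 5, so no value of t works.

Unsatisfiable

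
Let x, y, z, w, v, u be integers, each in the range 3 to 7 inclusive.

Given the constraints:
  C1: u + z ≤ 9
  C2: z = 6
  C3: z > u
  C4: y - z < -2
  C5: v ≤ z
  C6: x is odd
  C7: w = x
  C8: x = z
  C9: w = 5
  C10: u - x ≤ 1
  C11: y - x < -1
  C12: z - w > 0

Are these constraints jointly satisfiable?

Unsatisfiable

Constraint 9 fixes w = 5 and constraint 2 fixes z = 6. Constraints 7 and 8 give w = x = z, so w = z. But 5 ≠ 6 — contradiction.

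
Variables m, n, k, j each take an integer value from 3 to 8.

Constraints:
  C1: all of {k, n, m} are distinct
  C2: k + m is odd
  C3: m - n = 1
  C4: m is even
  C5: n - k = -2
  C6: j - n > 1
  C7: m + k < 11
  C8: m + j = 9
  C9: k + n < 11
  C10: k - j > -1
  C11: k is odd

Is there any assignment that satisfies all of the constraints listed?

Take m = 4, n = 3, k = 5, j = 5. Then constraint 3: m - n = 1; constraint 5: n - k = -2; constraint 6: j - n = 2, and every other listed constraint is also met.

Satisfiable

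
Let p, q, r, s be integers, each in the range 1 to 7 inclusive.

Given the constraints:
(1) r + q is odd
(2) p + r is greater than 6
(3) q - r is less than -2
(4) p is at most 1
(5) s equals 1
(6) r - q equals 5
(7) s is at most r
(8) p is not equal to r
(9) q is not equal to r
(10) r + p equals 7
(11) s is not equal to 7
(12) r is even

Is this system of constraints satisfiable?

One satisfying assignment is p = 1, q = 1, r = 6, s = 1.
For the less obvious constraints — constraint 2: p + r = 7; constraint 3: q - r = -5; constraint 6: r - q = 5 — and the others hold by inspection.

Satisfiable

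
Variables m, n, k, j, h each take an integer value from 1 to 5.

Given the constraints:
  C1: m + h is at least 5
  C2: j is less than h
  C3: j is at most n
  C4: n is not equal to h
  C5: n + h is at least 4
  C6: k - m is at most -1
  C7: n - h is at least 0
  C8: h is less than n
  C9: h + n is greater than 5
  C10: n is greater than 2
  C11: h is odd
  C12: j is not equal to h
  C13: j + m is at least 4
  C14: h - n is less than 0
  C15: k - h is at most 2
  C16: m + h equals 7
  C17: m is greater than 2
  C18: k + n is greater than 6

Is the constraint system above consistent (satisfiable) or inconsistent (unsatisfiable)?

Take m = 4, n = 4, k = 3, j = 1, h = 3. Then constraint 1: m + h = 7; constraint 5: n + h = 7; constraint 6: k - m = -1, and every other listed constraint is also met.

Satisfiable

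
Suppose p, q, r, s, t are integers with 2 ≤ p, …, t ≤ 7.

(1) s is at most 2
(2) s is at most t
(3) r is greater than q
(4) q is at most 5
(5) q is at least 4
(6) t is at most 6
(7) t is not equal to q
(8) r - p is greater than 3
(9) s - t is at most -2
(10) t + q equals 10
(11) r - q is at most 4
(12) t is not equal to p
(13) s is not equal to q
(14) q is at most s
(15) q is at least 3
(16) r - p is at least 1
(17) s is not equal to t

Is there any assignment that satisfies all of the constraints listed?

From constraint 6: t ≤ 6. From constraints 1 and 14: q ≤ s ≤ 2. Hence t + q ≤ 8. But constraint 10 requires t + q = 10, and 10 > 8. Contradiction.

Unsatisfiable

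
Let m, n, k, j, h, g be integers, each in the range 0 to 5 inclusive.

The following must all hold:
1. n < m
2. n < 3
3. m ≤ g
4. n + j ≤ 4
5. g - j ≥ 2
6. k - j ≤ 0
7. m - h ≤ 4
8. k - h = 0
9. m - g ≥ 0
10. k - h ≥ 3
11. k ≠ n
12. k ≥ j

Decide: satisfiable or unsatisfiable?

Unsatisfiable

Constraints 5, 6, 7, 9, and 10 give g − j ≥ 2, j − k ≥ 0, k − h ≥ 3, h − m ≥ -4, m − g ≥ 0.
Adding all 5 inequalities: the left sides telescope to 0, and the right sides sum to 2 + 0 + 3 + (-4) + 0 = 1. So 0 ≥ 1, which is false.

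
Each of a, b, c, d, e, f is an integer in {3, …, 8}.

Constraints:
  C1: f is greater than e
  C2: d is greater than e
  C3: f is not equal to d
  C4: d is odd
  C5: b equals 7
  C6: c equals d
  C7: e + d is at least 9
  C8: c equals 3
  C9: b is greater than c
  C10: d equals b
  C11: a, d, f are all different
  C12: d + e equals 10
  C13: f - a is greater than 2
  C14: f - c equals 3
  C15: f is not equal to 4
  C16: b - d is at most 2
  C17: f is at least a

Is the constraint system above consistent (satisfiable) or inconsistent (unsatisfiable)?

Unsatisfiable

Constraint 8 fixes c = 3 and constraint 5 fixes b = 7. Constraints 6 and 10 give c = d = b, so c = b. But 3 ≠ 7 — contradiction.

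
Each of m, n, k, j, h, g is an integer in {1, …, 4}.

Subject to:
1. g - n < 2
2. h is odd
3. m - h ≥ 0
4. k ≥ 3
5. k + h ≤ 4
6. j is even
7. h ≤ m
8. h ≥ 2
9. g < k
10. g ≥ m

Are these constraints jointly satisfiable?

Unsatisfiable

From constraint 4: k ≥ 3. From constraint 8: h ≥ 2. Hence k + h ≥ 5. But constraint 5 requires k + h ≤ 4, and 4 < 5. Contradiction.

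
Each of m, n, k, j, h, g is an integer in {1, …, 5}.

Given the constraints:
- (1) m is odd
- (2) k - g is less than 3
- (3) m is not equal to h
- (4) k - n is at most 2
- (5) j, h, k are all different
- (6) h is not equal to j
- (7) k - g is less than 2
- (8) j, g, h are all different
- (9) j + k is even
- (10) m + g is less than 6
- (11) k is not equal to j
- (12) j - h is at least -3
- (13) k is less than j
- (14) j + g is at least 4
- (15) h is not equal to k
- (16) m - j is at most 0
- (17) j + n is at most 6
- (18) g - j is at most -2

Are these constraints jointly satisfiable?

Try m = 1, n = 2, k = 2, j = 4, h = 5, g = 2.
Check constraint 2: k - g = 0; constraint 4: k - n = 0; constraint 7: k - g = 0. The remaining constraints are straightforward to verify.

Satisfiable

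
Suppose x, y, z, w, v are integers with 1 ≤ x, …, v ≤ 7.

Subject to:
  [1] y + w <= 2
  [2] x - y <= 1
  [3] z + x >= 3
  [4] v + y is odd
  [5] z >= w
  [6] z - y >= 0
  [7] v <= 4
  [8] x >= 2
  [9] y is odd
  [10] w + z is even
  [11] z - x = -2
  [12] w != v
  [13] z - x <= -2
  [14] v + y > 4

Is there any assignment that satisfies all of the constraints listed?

Constraints 2, 6, and 13 give z − y ≥ 0, y − x ≥ -1, x − z ≥ 2.
Adding all 3 inequalities: the left sides telescope to 0, and the right sides sum to 0 + (-1) + 2 = 1. So 0 ≥ 1, which is false.

Unsatisfiable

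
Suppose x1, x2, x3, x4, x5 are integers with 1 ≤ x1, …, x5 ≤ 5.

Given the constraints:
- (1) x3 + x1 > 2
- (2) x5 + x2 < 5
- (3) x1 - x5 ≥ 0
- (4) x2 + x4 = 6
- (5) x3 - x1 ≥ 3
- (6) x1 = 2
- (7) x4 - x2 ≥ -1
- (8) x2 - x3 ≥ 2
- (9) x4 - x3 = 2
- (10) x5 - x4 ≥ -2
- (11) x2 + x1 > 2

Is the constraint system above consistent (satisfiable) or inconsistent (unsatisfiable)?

Unsatisfiable

Constraints 3, 5, 7, 8, and 10 give x5 − x4 ≥ -2, x4 − x2 ≥ -1, x2 − x3 ≥ 2, x3 − x1 ≥ 3, x1 − x5 ≥ 0.
Adding all 5 inequalities: the left sides telescope to 0, and the right sides sum to (-2) + (-1) + 2 + 3 + 0 = 2. So 0 ≥ 2, which is false.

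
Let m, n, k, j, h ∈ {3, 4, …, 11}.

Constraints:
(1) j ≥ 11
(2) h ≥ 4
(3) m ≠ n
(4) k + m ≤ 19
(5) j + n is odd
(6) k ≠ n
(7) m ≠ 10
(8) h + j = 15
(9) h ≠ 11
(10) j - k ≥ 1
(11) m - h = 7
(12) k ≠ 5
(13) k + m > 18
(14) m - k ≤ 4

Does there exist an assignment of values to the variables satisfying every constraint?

Setting (m, n, k, j, h) = (11, 6, 8, 11, 4) satisfies everything: constraint 4: k + m = 19; constraint 8: h + j = 15, and the others follow.

Satisfiable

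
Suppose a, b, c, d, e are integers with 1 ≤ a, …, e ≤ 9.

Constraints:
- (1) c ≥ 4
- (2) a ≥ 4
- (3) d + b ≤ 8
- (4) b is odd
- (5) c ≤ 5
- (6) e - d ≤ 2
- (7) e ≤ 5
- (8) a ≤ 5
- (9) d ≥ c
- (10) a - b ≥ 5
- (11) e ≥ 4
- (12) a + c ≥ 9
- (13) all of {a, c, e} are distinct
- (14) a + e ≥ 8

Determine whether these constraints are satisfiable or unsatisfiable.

Constraints 1, 2, 5, 7, 8, and 11 confine each of a, c, e to the 2 values {4, 5}.
Constraint 13 requires all 3 of them to be distinct, but only 2 values are available — impossible by the pigeonhole principle.

Unsatisfiable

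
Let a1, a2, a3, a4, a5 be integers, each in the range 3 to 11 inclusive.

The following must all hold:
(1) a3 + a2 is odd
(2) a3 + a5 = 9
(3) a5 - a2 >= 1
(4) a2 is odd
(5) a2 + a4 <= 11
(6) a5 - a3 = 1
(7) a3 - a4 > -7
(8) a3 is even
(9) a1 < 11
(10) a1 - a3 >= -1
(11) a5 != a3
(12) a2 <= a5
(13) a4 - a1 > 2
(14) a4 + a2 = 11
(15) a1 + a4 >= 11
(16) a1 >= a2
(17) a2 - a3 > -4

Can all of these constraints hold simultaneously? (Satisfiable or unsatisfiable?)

Satisfiable

Take a1 = 5, a2 = 3, a3 = 4, a4 = 8, a5 = 5. Then constraint 2: a3 + a5 = 9; constraint 3: a5 - a2 = 2; constraint 5: a2 + a4 = 11, and every other listed constraint is also met.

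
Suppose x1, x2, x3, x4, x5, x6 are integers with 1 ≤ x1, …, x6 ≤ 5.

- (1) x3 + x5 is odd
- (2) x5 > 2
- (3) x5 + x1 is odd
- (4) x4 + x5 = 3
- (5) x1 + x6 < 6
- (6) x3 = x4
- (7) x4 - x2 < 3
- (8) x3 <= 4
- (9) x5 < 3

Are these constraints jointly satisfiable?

From constraint 2: x5 ≥ 3. From constraint 9: x5 ≤ 2. But 2 < 3, so no value of x5 works.

Unsatisfiable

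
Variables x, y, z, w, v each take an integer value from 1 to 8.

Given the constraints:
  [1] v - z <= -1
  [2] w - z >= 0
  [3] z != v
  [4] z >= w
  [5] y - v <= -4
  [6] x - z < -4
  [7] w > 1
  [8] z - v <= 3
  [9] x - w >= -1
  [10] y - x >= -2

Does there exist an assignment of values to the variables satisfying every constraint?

Unsatisfiable

Constraints 1, 2, 5, 9, and 10 give x − w ≥ -1, w − z ≥ 0, z − v ≥ 1, v − y ≥ 4, y − x ≥ -2.
Adding all 5 inequalities: the left sides telescope to 0, and the right sides sum to (-1) + 0 + 1 + 4 + (-2) = 2. So 0 ≥ 2, which is false.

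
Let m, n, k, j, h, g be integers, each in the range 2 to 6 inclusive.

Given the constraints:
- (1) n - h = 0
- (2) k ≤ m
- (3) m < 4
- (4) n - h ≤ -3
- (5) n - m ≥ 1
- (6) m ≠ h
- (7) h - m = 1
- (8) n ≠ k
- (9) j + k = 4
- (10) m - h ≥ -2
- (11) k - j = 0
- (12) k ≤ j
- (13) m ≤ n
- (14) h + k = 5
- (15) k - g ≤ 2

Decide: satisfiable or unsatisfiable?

Unsatisfiable

Constraints 4, 5, and 10 give n − m ≥ 1, m − h ≥ -2, h − n ≥ 3.
Adding all 3 inequalities: the left sides telescope to 0, and the right sides sum to 1 + (-2) + 3 = 2. So 0 ≥ 2, which is false.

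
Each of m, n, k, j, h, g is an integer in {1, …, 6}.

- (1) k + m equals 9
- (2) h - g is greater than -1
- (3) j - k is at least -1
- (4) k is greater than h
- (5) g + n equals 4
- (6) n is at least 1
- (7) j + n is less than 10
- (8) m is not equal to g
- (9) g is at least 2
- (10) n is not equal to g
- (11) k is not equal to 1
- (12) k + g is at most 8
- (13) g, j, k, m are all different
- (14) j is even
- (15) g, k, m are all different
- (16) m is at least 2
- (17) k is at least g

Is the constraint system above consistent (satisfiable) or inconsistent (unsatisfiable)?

Satisfiable

The assignment m = 4, n = 1, k = 5, j = 6, h = 4, g = 3 works:
  constraint 1 holds since k + m = 9.
  constraint 2 holds since h - g = 1.
  constraint 3 holds since j - k = 1.
The rest check out directly.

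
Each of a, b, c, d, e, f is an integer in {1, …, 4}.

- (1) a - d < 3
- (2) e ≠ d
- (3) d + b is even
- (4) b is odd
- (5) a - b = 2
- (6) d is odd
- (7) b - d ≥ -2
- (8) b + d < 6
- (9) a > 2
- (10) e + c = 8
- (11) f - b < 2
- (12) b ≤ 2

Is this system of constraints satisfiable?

Satisfiable

Setting (a, b, c, d, e, f) = (3, 1, 4, 3, 4, 1) satisfies everything: constraint 1: a - d = 0; constraint 5: a - b = 2, and the others follow.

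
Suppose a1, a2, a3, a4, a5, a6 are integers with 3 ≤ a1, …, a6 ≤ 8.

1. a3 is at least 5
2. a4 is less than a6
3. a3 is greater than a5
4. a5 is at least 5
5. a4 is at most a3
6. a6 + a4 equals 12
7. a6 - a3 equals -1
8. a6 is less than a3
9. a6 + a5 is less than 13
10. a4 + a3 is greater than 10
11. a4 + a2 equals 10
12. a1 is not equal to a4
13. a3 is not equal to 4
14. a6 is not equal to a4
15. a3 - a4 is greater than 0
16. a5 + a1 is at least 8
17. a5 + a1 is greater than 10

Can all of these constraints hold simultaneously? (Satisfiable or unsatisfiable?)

Satisfiable

Try a1 = 6, a2 = 5, a3 = 8, a4 = 5, a5 = 5, a6 = 7.
Check constraint 6: a6 + a4 = 12; constraint 7: a6 - a3 = -1; constraint 9: a6 + a5 = 12. The remaining constraints are straightforward to verify.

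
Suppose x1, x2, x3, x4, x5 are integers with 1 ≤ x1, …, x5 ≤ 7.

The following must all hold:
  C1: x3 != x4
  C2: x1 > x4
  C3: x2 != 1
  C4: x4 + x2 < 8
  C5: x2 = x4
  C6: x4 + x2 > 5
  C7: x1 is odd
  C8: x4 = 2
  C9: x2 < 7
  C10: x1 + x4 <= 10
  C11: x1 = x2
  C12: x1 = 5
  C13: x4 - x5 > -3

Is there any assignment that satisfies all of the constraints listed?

Constraint 12 fixes x1 = 5 and constraint 8 fixes x4 = 2. Constraints 5 and 11 give x1 = x2 = x4, so x1 = x4. But 5 ≠ 2 — contradiction.

Unsatisfiable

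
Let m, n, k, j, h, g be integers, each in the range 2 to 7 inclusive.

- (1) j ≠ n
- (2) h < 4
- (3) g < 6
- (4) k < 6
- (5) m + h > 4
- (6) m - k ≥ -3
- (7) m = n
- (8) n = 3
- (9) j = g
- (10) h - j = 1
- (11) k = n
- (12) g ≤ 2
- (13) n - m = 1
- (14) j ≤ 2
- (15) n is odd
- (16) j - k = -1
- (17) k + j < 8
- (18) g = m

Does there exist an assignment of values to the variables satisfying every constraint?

Unsatisfiable

From constraints 7, 9, and 18, j = g = m = n, so j = n. But constraint 1 says j ≠ n. Contradiction.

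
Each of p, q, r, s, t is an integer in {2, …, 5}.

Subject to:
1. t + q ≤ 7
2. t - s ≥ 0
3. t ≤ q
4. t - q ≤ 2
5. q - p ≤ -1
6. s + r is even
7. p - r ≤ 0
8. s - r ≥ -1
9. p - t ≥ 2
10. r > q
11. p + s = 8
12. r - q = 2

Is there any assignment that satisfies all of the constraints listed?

Unsatisfiable

Constraints 2, 7, 8, and 9 give p − t ≥ 2, t − s ≥ 0, s − r ≥ -1, r − p ≥ 0.
Adding all 4 inequalities: the left sides telescope to 0, and the right sides sum to 2 + 0 + (-1) + 0 = 1. So 0 ≥ 1, which is false.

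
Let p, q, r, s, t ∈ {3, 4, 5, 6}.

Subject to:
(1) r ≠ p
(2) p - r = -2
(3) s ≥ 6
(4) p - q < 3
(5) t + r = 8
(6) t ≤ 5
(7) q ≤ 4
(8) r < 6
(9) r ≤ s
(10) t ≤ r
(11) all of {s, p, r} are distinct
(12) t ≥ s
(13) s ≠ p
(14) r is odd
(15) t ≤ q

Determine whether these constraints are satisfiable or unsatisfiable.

From constraints 3 and 12: t ≥ s and s ≥ 6, so t ≥ 6. From constraints 7 and 15: t ≤ q and q ≤ 4, so t ≤ 4. But 4 < 6, so no value of t works.

Unsatisfiable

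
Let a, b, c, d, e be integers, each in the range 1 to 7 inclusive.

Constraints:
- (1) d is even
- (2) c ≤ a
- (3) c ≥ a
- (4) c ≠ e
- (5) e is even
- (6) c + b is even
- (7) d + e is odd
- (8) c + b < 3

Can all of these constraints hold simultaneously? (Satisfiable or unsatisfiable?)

Constraint 1 makes d even and constraint 5 makes e even, so d + e must be even. Constraint 7 says d + e is odd — contradiction.

Unsatisfiable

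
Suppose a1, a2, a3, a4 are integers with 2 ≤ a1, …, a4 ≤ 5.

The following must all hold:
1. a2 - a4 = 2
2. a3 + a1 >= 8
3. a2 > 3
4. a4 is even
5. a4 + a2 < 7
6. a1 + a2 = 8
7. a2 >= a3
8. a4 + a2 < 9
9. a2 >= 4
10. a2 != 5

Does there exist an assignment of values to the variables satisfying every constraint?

The assignment a1 = 4, a2 = 4, a3 = 4, a4 = 2 works:
  constraint 1 holds since a2 - a4 = 2.
  constraint 2 holds since a3 + a1 = 8.
  constraint 5 holds since a4 + a2 = 6.
The rest check out directly.

Satisfiable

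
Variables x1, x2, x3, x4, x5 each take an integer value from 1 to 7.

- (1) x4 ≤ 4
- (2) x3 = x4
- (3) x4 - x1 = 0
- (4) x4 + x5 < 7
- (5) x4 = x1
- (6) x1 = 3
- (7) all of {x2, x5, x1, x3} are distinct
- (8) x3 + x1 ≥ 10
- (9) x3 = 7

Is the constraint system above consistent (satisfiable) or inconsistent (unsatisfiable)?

Unsatisfiable

Constraint 9 fixes x3 = 7 and constraint 6 fixes x1 = 3. Constraints 2 and 5 give x3 = x4 = x1, so x3 = x1. But 7 ≠ 3 — contradiction.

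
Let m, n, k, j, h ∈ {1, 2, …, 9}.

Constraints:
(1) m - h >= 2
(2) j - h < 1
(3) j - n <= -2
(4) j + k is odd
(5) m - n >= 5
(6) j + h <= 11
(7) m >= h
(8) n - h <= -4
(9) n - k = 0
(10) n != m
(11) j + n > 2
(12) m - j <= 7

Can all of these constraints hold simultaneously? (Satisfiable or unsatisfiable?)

Unsatisfiable

Constraints 1, 3, 8, and 12 give j − m ≥ -7, m − h ≥ 2, h − n ≥ 4, n − j ≥ 2.
Adding all 4 inequalities: the left sides telescope to 0, and the right sides sum to (-7) + 2 + 4 + 2 = 1. So 0 ≥ 1, which is false.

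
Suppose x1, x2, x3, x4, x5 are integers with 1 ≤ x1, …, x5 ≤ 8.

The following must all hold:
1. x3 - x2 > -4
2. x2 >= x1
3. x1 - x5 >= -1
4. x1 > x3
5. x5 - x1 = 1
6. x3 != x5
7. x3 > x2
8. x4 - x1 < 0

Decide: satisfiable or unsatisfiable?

Constraints 2, 4, and 7 give x3 < x1, x1 ≤ x2, x2 < x3. Chaining: x3 < x1 ≤ x2 < x3, which forces x3 < x3 — impossible.

Unsatisfiable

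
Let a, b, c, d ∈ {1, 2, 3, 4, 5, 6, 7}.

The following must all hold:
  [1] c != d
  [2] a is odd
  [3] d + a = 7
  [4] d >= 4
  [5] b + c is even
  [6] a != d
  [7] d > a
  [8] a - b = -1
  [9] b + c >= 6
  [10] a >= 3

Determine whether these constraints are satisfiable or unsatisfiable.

Satisfiable

Try a = 3, b = 4, c = 2, d = 4.
Check constraint 3: d + a = 7; constraint 8: a - b = -1; constraint 9: b + c = 6. The remaining constraints are straightforward to verify.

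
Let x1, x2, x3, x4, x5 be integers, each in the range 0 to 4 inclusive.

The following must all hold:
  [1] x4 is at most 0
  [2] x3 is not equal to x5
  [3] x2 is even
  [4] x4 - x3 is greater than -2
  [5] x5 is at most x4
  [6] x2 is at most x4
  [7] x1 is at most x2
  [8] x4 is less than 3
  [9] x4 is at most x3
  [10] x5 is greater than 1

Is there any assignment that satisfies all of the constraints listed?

Unsatisfiable

From constraint 10: x5 ≥ 2. From constraints 1 and 5: x5 ≤ x4 and x4 ≤ 0, so x5 ≤ 0. But 0 < 2, so no value of x5 works.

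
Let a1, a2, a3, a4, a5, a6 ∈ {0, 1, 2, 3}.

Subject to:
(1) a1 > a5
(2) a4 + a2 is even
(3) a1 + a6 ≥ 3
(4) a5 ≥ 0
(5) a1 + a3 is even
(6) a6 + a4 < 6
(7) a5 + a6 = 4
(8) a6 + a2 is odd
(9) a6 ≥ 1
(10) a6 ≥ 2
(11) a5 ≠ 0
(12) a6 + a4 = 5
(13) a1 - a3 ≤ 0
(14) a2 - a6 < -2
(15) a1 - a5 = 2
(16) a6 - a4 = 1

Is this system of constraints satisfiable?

Satisfiable

One satisfying assignment is a1 = 3, a2 = 0, a3 = 3, a4 = 2, a5 = 1, a6 = 3.
For the less obvious constraints — constraint 3: a1 + a6 = 6; constraint 6: a6 + a4 = 5 — and the others hold by inspection.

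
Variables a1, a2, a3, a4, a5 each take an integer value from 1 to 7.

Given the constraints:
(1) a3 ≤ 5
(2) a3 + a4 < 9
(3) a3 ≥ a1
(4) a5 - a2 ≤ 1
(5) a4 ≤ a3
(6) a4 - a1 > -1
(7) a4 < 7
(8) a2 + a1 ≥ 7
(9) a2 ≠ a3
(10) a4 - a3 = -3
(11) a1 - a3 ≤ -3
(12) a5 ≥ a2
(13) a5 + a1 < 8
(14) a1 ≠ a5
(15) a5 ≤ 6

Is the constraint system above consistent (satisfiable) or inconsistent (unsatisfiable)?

Try a1 = 1, a2 = 6, a3 = 5, a4 = 2, a5 = 6.
Check constraint 2: a3 + a4 = 7; constraint 4: a5 - a2 = 0; constraint 6: a4 - a1 = 1. The remaining constraints are straightforward to verify.

Satisfiable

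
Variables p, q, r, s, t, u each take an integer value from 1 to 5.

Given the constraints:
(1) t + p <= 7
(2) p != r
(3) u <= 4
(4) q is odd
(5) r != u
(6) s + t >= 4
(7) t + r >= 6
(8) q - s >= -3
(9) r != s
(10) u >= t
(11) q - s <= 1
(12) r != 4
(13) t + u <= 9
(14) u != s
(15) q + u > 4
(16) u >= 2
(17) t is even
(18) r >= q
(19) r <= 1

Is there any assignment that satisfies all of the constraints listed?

Unsatisfiable

From constraints 3 and 10: t ≤ u ≤ 4. From constraint 19: r ≤ 1. Hence t + r ≤ 5. But constraint 7 requires t + r ≥ 6, and 6 > 5. Contradiction.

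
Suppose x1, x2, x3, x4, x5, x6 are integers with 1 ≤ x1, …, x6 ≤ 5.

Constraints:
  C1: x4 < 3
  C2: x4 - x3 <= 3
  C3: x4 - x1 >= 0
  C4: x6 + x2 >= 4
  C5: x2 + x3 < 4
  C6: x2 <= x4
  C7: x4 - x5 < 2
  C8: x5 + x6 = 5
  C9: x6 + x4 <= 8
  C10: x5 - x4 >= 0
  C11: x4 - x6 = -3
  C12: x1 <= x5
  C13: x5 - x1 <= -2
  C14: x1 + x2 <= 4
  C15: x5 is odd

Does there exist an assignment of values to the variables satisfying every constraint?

Constraints 3, 10, and 13 give x1 − x5 ≥ 2, x5 − x4 ≥ 0, x4 − x1 ≥ 0.
Adding all 3 inequalities: the left sides telescope to 0, and the right sides sum to 2 + 0 + 0 = 2. So 0 ≥ 2, which is false.

Unsatisfiable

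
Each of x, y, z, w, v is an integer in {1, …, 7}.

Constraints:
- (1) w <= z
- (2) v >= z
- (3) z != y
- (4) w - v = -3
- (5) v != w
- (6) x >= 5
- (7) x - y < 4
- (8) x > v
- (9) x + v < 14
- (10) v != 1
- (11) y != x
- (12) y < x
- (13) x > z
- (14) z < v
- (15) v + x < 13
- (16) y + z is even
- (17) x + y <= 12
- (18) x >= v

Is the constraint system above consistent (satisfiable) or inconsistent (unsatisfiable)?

Satisfiable

One satisfying assignment is x = 7, y = 5, z = 1, w = 1, v = 4.
For the less obvious constraints — constraint 4: w - v = -3; constraint 7: x - y = 2; constraint 9: x + v = 11 — and the others hold by inspection.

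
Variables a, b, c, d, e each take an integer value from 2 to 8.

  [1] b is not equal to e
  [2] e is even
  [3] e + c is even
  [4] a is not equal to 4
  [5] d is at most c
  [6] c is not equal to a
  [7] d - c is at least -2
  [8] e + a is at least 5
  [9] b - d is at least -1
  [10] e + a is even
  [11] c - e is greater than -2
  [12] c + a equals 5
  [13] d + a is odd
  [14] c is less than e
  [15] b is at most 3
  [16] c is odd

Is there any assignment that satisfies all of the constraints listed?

Constraint 2 makes e even and constraint 16 makes c odd, so e + c must be odd. Constraint 3 says e + c is even — contradiction.

Unsatisfiable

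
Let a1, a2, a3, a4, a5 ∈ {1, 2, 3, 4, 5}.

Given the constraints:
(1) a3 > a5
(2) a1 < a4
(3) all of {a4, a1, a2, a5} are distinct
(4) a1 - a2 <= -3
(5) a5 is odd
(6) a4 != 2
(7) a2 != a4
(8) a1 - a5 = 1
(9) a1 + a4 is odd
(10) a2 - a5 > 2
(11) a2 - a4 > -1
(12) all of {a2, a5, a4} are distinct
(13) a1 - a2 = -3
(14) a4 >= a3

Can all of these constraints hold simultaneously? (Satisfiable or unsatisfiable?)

The assignment a1 = 2, a2 = 5, a3 = 2, a4 = 3, a5 = 1 works:
  constraint 4 holds since a1 - a2 = -3.
  constraint 8 holds since a1 - a5 = 1.
  constraint 10 holds since a2 - a5 = 4.
The rest check out directly.

Satisfiable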